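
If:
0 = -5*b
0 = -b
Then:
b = 0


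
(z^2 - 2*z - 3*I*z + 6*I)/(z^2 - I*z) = (z^2 - 2*z - 3*I*z + 6*I)/(z*(z - I))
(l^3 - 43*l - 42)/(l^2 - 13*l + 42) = (l^2 + 7*l + 6)/(l - 6)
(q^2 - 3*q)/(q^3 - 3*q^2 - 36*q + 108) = q/(q^2 - 36)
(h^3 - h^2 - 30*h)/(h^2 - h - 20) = h*(-h^2 + h + 30)/(-h^2 + h + 20)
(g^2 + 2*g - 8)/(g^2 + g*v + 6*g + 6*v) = (g^2 + 2*g - 8)/(g^2 + g*v + 6*g + 6*v)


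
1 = 1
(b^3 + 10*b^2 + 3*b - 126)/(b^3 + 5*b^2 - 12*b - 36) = (b + 7)/(b + 2)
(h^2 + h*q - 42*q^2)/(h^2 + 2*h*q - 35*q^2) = (-h + 6*q)/(-h + 5*q)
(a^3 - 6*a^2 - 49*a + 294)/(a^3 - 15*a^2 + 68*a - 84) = (a + 7)/(a - 2)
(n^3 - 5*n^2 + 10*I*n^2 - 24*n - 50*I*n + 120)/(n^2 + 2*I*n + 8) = (n^2 + n*(-5 + 6*I) - 30*I)/(n - 2*I)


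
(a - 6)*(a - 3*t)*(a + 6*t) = a^3 + 3*a^2*t - 6*a^2 - 18*a*t^2 - 18*a*t + 108*t^2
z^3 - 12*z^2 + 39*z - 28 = (z - 7)*(z - 4)*(z - 1)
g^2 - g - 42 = (g - 7)*(g + 6)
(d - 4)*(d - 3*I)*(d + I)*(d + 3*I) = d^4 - 4*d^3 + I*d^3 + 9*d^2 - 4*I*d^2 - 36*d + 9*I*d - 36*I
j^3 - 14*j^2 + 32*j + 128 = (j - 8)^2*(j + 2)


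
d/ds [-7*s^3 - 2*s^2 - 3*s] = -21*s^2 - 4*s - 3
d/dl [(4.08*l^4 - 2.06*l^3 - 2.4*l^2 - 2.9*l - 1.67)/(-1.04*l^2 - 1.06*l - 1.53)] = (-8.4864*l^5 - 10.832*l^4 - 20.6024*l^3 + 8.9834*l^2 + 3.8704*l + 2.6668)/(1.0816*l^4 + 2.2048*l^3 + 4.306*l^2 + 3.2436*l + 2.3409)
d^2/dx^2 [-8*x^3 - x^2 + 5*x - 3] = -48*x - 2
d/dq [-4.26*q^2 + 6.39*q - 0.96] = 6.39 - 8.52*q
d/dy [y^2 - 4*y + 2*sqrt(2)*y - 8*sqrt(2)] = 2*y - 4 + 2*sqrt(2)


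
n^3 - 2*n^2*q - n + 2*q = (n - 1)*(n + 1)*(n - 2*q)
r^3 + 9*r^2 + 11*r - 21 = (r - 1)*(r + 3)*(r + 7)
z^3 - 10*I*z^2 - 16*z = z*(z - 8*I)*(z - 2*I)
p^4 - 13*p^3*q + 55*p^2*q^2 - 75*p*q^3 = p*(p - 5*q)^2*(p - 3*q)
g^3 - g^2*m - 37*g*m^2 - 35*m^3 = (g - 7*m)*(g + m)*(g + 5*m)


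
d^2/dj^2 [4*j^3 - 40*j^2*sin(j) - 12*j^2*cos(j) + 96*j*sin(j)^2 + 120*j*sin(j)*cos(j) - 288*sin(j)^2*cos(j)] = 40*j^2*sin(j) + 12*j^2*cos(j) + 48*j*sin(j) - 240*j*sin(2*j) - 160*j*cos(j) + 192*j*cos(2*j) + 24*j - 80*sin(j) + 192*sin(2*j) + 48*cos(j) + 240*cos(2*j) - 648*cos(3*j)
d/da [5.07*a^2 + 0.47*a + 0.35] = 10.14*a + 0.47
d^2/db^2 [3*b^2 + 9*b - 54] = 6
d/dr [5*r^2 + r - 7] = 10*r + 1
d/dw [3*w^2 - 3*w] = 6*w - 3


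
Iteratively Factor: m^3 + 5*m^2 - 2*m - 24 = (m + 4)*(m^2 + m - 6) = (m + 3)*(m + 4)*(m - 2)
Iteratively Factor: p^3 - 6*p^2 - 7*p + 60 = (p - 4)*(p^2 - 2*p - 15) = (p - 4)*(p + 3)*(p - 5)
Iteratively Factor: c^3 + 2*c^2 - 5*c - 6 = (c + 1)*(c^2 + c - 6) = (c - 2)*(c + 1)*(c + 3)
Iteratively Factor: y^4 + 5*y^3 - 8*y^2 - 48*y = (y + 4)*(y^3 + y^2 - 12*y) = (y - 3)*(y + 4)*(y^2 + 4*y) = y*(y - 3)*(y + 4)*(y + 4)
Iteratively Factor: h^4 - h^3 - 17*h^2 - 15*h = (h + 1)*(h^3 - 2*h^2 - 15*h) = h*(h + 1)*(h^2 - 2*h - 15) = h*(h - 5)*(h + 1)*(h + 3)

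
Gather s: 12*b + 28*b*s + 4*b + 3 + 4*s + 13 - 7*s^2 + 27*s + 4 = 16*b - 7*s^2 + s*(28*b + 31) + 20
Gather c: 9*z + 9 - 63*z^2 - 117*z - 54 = -63*z^2 - 108*z - 45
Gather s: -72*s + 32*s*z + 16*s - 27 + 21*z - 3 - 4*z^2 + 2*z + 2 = s*(32*z - 56) - 4*z^2 + 23*z - 28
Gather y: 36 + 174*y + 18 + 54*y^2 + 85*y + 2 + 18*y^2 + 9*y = 72*y^2 + 268*y + 56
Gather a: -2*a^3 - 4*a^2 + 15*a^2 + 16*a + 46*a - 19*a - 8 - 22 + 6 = -2*a^3 + 11*a^2 + 43*a - 24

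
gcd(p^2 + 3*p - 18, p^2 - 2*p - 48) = p + 6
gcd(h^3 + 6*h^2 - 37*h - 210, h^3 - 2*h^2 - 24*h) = h - 6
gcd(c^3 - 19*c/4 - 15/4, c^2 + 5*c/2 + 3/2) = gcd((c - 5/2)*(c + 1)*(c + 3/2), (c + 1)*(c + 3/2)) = c^2 + 5*c/2 + 3/2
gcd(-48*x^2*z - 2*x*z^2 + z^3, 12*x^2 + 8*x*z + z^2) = 6*x + z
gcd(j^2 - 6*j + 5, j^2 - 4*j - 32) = 1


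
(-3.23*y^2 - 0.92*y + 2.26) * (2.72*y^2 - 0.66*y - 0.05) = -8.7856*y^4 - 0.3706*y^3 + 6.9159*y^2 - 1.4456*y - 0.113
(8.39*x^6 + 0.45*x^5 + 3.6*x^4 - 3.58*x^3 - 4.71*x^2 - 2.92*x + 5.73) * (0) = 0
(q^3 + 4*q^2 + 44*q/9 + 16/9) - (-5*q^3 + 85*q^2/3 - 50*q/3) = 6*q^3 - 73*q^2/3 + 194*q/9 + 16/9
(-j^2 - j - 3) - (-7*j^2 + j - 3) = 6*j^2 - 2*j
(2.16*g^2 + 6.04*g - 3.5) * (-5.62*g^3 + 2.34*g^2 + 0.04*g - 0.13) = -12.1392*g^5 - 28.8904*g^4 + 33.89*g^3 - 8.2292*g^2 - 0.9252*g + 0.455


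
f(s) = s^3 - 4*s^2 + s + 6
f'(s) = 3*s^2 - 8*s + 1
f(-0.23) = 5.55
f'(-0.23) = 3.00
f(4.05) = 10.87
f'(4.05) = 17.81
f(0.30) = 5.97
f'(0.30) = -1.13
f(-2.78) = -49.18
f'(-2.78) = 46.43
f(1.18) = 3.25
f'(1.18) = -4.26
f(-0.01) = 5.99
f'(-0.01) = 1.08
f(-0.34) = 5.16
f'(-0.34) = 4.07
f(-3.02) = -61.05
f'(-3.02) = 52.52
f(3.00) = 0.00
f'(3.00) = 4.00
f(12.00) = 1170.00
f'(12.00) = 337.00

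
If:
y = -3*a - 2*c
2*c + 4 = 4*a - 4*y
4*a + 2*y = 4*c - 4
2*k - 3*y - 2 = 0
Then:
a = 2/29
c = 14/29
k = -22/29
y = -34/29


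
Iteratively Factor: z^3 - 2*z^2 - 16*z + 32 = (z - 2)*(z^2 - 16) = (z - 4)*(z - 2)*(z + 4)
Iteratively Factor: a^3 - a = (a - 1)*(a^2 + a) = a*(a - 1)*(a + 1)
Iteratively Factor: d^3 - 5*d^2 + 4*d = (d - 4)*(d^2 - d) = (d - 4)*(d - 1)*(d)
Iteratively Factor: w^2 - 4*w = (w)*(w - 4)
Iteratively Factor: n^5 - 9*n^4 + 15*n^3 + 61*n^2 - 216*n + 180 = (n - 2)*(n^4 - 7*n^3 + n^2 + 63*n - 90) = (n - 2)^2*(n^3 - 5*n^2 - 9*n + 45) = (n - 3)*(n - 2)^2*(n^2 - 2*n - 15) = (n - 3)*(n - 2)^2*(n + 3)*(n - 5)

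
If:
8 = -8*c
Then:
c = -1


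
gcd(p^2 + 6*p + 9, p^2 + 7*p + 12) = p + 3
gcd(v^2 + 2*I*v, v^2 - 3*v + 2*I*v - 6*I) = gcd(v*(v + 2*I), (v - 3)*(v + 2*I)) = v + 2*I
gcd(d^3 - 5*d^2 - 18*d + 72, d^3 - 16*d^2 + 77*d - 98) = 1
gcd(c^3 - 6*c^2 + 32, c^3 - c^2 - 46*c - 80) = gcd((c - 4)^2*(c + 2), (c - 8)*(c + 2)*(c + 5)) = c + 2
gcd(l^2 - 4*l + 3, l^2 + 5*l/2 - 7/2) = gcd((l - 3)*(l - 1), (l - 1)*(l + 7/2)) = l - 1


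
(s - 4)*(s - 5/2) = s^2 - 13*s/2 + 10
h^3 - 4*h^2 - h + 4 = (h - 4)*(h - 1)*(h + 1)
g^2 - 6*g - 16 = (g - 8)*(g + 2)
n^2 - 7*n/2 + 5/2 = (n - 5/2)*(n - 1)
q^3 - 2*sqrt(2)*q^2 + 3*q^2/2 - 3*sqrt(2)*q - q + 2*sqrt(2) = (q - 1/2)*(q + 2)*(q - 2*sqrt(2))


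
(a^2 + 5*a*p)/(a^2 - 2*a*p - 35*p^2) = a/(a - 7*p)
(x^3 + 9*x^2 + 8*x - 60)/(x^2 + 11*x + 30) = x - 2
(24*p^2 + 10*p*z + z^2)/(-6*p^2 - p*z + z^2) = (24*p^2 + 10*p*z + z^2)/(-6*p^2 - p*z + z^2)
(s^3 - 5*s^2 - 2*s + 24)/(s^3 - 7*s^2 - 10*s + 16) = (s^2 - 7*s + 12)/(s^2 - 9*s + 8)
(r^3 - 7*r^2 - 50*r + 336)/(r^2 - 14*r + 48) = r + 7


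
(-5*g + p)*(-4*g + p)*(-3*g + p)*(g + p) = -60*g^4 - 13*g^3*p + 35*g^2*p^2 - 11*g*p^3 + p^4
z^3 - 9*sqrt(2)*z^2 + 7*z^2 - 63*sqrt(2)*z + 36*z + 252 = (z + 7)*(z - 6*sqrt(2))*(z - 3*sqrt(2))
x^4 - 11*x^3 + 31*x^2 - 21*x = x*(x - 7)*(x - 3)*(x - 1)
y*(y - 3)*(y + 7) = y^3 + 4*y^2 - 21*y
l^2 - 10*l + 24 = (l - 6)*(l - 4)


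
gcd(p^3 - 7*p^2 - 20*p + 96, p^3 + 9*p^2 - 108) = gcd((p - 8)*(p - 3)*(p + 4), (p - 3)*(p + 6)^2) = p - 3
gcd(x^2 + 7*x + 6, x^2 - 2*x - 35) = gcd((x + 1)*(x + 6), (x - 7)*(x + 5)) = 1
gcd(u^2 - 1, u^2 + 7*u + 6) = u + 1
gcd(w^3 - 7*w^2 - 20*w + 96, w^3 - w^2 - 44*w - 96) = w^2 - 4*w - 32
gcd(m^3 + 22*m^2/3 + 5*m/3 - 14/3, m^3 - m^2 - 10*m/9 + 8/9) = m^2 + m/3 - 2/3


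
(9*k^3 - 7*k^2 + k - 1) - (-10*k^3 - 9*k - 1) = 19*k^3 - 7*k^2 + 10*k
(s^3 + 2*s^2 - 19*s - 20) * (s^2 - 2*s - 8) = s^5 - 31*s^3 + 2*s^2 + 192*s + 160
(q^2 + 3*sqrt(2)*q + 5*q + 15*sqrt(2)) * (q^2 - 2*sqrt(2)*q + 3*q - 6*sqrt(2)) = q^4 + sqrt(2)*q^3 + 8*q^3 + 3*q^2 + 8*sqrt(2)*q^2 - 96*q + 15*sqrt(2)*q - 180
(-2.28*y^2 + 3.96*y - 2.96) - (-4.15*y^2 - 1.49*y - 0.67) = 1.87*y^2 + 5.45*y - 2.29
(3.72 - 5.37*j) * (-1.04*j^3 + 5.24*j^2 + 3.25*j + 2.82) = 5.5848*j^4 - 32.0076*j^3 + 2.0403*j^2 - 3.0534*j + 10.4904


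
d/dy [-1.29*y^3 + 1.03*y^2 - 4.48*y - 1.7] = -3.87*y^2 + 2.06*y - 4.48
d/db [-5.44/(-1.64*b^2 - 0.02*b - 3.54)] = (-17.8432*b - 0.1088)/(1.64*b^2 + 0.02*b + 3.54)^2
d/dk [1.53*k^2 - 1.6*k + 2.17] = 3.06*k - 1.6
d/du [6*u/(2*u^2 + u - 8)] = 6*(2*u^2 - u*(4*u + 1) + u - 8)/(2*u^2 + u - 8)^2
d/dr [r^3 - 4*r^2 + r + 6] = 3*r^2 - 8*r + 1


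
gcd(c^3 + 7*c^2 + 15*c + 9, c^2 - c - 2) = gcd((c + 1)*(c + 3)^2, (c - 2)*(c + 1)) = c + 1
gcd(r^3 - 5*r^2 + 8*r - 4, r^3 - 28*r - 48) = 1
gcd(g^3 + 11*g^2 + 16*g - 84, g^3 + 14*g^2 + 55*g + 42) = g^2 + 13*g + 42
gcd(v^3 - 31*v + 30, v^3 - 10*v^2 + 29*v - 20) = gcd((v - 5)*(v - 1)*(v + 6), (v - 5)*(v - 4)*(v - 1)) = v^2 - 6*v + 5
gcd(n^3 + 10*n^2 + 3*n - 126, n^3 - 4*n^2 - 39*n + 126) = n^2 + 3*n - 18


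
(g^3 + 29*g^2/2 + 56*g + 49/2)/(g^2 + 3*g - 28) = (2*g^2 + 15*g + 7)/(2*(g - 4))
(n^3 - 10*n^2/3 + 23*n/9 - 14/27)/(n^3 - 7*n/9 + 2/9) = (n - 7/3)/(n + 1)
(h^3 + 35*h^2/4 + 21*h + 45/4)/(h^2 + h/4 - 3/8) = 2*(h^2 + 8*h + 15)/(2*h - 1)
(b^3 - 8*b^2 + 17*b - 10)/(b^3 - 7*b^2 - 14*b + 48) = (b^2 - 6*b + 5)/(b^2 - 5*b - 24)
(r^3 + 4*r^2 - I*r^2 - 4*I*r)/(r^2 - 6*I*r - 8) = r*(r^2 + r*(4 - I) - 4*I)/(r^2 - 6*I*r - 8)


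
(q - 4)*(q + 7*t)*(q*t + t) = q^3*t + 7*q^2*t^2 - 3*q^2*t - 21*q*t^2 - 4*q*t - 28*t^2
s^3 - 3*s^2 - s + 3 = (s - 3)*(s - 1)*(s + 1)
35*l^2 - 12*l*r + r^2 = (-7*l + r)*(-5*l + r)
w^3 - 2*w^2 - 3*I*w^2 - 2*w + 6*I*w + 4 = (w - 2)*(w - 2*I)*(w - I)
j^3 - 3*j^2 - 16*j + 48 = (j - 4)*(j - 3)*(j + 4)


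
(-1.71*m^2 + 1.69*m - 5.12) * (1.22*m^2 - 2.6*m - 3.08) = -2.0862*m^4 + 6.5078*m^3 - 5.3736*m^2 + 8.1068*m + 15.7696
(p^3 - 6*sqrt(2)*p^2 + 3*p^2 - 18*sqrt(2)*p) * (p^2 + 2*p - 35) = p^5 - 6*sqrt(2)*p^4 + 5*p^4 - 30*sqrt(2)*p^3 - 29*p^3 - 105*p^2 + 174*sqrt(2)*p^2 + 630*sqrt(2)*p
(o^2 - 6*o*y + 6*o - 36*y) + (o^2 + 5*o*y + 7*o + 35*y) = 2*o^2 - o*y + 13*o - y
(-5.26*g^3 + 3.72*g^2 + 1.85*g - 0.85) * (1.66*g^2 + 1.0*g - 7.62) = -8.7316*g^5 + 0.9152*g^4 + 46.8722*g^3 - 27.9074*g^2 - 14.947*g + 6.477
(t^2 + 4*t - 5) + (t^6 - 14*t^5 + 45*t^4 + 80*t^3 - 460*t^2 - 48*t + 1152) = t^6 - 14*t^5 + 45*t^4 + 80*t^3 - 459*t^2 - 44*t + 1147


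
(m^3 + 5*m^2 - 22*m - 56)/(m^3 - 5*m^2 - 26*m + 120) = (m^2 + 9*m + 14)/(m^2 - m - 30)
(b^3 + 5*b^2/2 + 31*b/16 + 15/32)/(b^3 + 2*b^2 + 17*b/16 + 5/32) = (4*b + 3)/(4*b + 1)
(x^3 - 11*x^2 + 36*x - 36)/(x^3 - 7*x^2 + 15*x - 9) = (x^2 - 8*x + 12)/(x^2 - 4*x + 3)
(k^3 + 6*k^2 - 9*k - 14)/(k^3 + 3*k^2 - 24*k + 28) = (k + 1)/(k - 2)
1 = 1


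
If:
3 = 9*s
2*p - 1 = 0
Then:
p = 1/2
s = 1/3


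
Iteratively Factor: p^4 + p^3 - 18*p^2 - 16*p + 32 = (p + 2)*(p^3 - p^2 - 16*p + 16) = (p - 4)*(p + 2)*(p^2 + 3*p - 4) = (p - 4)*(p - 1)*(p + 2)*(p + 4)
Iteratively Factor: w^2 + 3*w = (w + 3)*(w)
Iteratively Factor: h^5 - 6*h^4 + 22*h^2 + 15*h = (h - 5)*(h^4 - h^3 - 5*h^2 - 3*h) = (h - 5)*(h + 1)*(h^3 - 2*h^2 - 3*h) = (h - 5)*(h - 3)*(h + 1)*(h^2 + h) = h*(h - 5)*(h - 3)*(h + 1)*(h + 1)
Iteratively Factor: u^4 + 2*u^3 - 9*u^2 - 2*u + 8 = (u + 1)*(u^3 + u^2 - 10*u + 8) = (u + 1)*(u + 4)*(u^2 - 3*u + 2) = (u - 2)*(u + 1)*(u + 4)*(u - 1)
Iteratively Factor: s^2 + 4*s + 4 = (s + 2)*(s + 2)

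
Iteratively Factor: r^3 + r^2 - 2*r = (r + 2)*(r^2 - r) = r*(r + 2)*(r - 1)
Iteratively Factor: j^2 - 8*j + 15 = (j - 5)*(j - 3)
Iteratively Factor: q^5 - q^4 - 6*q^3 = (q + 2)*(q^4 - 3*q^3) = q*(q + 2)*(q^3 - 3*q^2) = q*(q - 3)*(q + 2)*(q^2) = q^2*(q - 3)*(q + 2)*(q)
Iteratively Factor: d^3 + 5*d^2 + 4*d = (d + 4)*(d^2 + d) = d*(d + 4)*(d + 1)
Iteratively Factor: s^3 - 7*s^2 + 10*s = (s)*(s^2 - 7*s + 10) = s*(s - 5)*(s - 2)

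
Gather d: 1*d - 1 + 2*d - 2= 3*d - 3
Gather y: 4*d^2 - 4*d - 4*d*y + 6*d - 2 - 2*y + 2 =4*d^2 + 2*d + y*(-4*d - 2)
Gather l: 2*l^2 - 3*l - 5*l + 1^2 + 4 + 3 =2*l^2 - 8*l + 8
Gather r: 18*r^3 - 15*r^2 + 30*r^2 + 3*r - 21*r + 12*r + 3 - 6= 18*r^3 + 15*r^2 - 6*r - 3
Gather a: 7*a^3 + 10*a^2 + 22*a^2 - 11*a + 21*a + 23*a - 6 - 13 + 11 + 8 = 7*a^3 + 32*a^2 + 33*a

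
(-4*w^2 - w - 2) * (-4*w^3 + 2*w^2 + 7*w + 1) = 16*w^5 - 4*w^4 - 22*w^3 - 15*w^2 - 15*w - 2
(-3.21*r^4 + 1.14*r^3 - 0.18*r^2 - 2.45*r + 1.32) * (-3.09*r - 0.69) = 9.9189*r^5 - 1.3077*r^4 - 0.2304*r^3 + 7.6947*r^2 - 2.3883*r - 0.9108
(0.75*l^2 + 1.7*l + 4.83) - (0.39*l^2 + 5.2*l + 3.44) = 0.36*l^2 - 3.5*l + 1.39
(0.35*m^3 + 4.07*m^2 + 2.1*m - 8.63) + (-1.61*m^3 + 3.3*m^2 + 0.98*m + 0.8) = -1.26*m^3 + 7.37*m^2 + 3.08*m - 7.83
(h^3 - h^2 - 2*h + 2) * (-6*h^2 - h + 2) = -6*h^5 + 5*h^4 + 15*h^3 - 12*h^2 - 6*h + 4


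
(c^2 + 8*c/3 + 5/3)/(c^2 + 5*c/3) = (c + 1)/c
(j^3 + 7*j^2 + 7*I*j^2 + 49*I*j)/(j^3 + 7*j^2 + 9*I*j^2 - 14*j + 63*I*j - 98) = j/(j + 2*I)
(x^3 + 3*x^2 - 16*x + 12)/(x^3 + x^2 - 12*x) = (x^3 + 3*x^2 - 16*x + 12)/(x*(x^2 + x - 12))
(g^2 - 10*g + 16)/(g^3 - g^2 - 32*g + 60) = (g - 8)/(g^2 + g - 30)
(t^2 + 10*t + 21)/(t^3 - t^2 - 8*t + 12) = (t + 7)/(t^2 - 4*t + 4)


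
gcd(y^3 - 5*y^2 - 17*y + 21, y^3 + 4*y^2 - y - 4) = y - 1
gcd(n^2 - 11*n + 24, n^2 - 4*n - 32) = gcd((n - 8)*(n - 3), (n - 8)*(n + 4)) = n - 8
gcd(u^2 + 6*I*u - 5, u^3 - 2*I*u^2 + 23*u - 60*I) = u + 5*I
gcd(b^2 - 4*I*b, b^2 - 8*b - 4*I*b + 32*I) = b - 4*I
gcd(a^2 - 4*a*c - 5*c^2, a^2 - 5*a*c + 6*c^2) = 1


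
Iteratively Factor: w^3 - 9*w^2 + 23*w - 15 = (w - 3)*(w^2 - 6*w + 5) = (w - 5)*(w - 3)*(w - 1)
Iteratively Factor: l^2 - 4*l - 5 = (l - 5)*(l + 1)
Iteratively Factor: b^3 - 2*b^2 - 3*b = (b)*(b^2 - 2*b - 3) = b*(b + 1)*(b - 3)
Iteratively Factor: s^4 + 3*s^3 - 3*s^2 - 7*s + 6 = (s - 1)*(s^3 + 4*s^2 + s - 6) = (s - 1)*(s + 2)*(s^2 + 2*s - 3) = (s - 1)^2*(s + 2)*(s + 3)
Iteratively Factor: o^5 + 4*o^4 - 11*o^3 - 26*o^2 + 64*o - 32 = (o + 4)*(o^4 - 11*o^2 + 18*o - 8) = (o - 1)*(o + 4)*(o^3 + o^2 - 10*o + 8) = (o - 2)*(o - 1)*(o + 4)*(o^2 + 3*o - 4) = (o - 2)*(o - 1)^2*(o + 4)*(o + 4)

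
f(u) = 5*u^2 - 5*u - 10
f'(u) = 10*u - 5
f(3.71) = 40.27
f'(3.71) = 32.10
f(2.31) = 5.13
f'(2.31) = 18.10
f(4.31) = 61.33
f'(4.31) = 38.10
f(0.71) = -11.03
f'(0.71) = 2.10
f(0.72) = -11.01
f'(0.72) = 2.20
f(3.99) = 49.65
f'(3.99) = 34.90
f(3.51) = 34.05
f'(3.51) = 30.10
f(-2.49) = 33.45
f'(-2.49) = -29.90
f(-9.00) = 440.00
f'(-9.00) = -95.00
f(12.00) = 650.00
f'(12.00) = 115.00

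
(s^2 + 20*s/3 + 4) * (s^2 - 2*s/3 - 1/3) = s^4 + 6*s^3 - 7*s^2/9 - 44*s/9 - 4/3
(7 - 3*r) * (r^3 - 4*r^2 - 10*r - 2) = -3*r^4 + 19*r^3 + 2*r^2 - 64*r - 14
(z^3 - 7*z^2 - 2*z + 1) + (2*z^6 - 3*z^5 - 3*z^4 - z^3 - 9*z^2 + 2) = 2*z^6 - 3*z^5 - 3*z^4 - 16*z^2 - 2*z + 3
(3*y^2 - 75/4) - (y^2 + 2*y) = 2*y^2 - 2*y - 75/4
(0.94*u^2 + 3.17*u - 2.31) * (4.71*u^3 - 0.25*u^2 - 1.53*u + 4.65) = 4.4274*u^5 + 14.6957*u^4 - 13.1108*u^3 + 0.0983999999999998*u^2 + 18.2748*u - 10.7415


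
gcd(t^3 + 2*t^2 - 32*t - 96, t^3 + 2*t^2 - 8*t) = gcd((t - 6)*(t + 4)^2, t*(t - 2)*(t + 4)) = t + 4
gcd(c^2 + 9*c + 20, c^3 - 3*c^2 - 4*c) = 1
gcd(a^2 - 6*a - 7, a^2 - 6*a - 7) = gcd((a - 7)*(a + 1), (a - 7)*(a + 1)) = a^2 - 6*a - 7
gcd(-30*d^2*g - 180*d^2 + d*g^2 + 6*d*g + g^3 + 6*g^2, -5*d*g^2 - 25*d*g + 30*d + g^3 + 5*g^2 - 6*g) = 5*d*g + 30*d - g^2 - 6*g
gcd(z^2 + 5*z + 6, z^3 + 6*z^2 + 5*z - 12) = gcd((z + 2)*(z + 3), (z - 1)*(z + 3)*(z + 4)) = z + 3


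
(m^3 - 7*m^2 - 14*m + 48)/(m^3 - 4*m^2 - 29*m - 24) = (m - 2)/(m + 1)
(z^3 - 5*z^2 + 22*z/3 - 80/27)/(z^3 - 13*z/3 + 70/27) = (3*z - 8)/(3*z + 7)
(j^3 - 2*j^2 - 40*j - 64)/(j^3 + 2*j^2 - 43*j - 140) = (j^2 - 6*j - 16)/(j^2 - 2*j - 35)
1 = 1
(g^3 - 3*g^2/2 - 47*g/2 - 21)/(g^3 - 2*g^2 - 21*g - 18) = (g + 7/2)/(g + 3)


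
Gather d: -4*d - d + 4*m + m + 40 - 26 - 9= -5*d + 5*m + 5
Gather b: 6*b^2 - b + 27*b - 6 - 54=6*b^2 + 26*b - 60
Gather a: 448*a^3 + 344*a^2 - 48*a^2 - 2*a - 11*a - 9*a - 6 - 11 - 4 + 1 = 448*a^3 + 296*a^2 - 22*a - 20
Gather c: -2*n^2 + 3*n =-2*n^2 + 3*n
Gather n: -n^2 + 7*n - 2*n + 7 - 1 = -n^2 + 5*n + 6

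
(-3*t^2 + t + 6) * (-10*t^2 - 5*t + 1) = 30*t^4 + 5*t^3 - 68*t^2 - 29*t + 6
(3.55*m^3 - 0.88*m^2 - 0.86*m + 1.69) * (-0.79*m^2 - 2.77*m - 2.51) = -2.8045*m^5 - 9.1383*m^4 - 5.7935*m^3 + 3.2559*m^2 - 2.5227*m - 4.2419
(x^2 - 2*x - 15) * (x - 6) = x^3 - 8*x^2 - 3*x + 90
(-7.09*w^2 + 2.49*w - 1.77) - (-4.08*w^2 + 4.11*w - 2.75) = -3.01*w^2 - 1.62*w + 0.98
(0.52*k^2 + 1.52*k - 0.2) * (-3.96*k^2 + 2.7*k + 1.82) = -2.0592*k^4 - 4.6152*k^3 + 5.8424*k^2 + 2.2264*k - 0.364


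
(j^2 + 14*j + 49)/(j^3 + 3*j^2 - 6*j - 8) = (j^2 + 14*j + 49)/(j^3 + 3*j^2 - 6*j - 8)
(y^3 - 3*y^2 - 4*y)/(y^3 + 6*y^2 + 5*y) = (y - 4)/(y + 5)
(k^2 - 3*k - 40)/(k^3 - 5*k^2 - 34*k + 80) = 1/(k - 2)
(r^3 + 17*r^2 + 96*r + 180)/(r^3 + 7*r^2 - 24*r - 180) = (r + 5)/(r - 5)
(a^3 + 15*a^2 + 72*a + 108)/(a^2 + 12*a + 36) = a + 3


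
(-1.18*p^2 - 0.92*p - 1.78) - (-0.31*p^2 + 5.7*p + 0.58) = -0.87*p^2 - 6.62*p - 2.36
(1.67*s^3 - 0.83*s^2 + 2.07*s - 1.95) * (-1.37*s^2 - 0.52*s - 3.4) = -2.2879*s^5 + 0.2687*s^4 - 8.0823*s^3 + 4.4171*s^2 - 6.024*s + 6.63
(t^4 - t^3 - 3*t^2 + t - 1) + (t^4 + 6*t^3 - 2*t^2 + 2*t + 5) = 2*t^4 + 5*t^3 - 5*t^2 + 3*t + 4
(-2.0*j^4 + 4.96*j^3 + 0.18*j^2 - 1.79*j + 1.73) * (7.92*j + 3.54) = -15.84*j^5 + 32.2032*j^4 + 18.984*j^3 - 13.5396*j^2 + 7.365*j + 6.1242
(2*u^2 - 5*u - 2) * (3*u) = 6*u^3 - 15*u^2 - 6*u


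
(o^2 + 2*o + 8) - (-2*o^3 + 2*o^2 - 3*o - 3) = 2*o^3 - o^2 + 5*o + 11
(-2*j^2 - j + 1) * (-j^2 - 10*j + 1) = 2*j^4 + 21*j^3 + 7*j^2 - 11*j + 1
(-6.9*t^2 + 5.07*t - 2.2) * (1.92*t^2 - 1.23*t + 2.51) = -13.248*t^4 + 18.2214*t^3 - 27.7791*t^2 + 15.4317*t - 5.522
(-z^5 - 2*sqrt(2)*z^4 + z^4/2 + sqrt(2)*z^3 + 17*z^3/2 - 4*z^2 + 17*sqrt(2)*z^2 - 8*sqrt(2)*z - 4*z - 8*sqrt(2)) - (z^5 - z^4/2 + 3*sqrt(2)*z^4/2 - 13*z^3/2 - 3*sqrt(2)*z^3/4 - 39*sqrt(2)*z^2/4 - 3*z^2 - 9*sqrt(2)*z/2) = -2*z^5 - 7*sqrt(2)*z^4/2 + z^4 + 7*sqrt(2)*z^3/4 + 15*z^3 - z^2 + 107*sqrt(2)*z^2/4 - 7*sqrt(2)*z/2 - 4*z - 8*sqrt(2)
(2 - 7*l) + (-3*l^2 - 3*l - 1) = -3*l^2 - 10*l + 1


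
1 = 1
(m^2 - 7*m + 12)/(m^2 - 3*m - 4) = (m - 3)/(m + 1)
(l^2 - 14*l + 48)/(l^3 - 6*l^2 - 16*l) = (l - 6)/(l*(l + 2))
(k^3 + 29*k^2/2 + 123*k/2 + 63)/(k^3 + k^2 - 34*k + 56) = (k^2 + 15*k/2 + 9)/(k^2 - 6*k + 8)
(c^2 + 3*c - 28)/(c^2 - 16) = (c + 7)/(c + 4)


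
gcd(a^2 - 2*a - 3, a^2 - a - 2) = a + 1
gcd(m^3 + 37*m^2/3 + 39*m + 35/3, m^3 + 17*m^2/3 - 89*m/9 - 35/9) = m^2 + 22*m/3 + 7/3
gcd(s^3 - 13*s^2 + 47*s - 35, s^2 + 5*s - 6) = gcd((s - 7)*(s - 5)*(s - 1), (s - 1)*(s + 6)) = s - 1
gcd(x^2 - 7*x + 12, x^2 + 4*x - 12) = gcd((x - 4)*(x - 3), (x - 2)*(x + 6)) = 1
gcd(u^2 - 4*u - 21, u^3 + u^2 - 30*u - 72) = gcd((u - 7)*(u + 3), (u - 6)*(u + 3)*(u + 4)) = u + 3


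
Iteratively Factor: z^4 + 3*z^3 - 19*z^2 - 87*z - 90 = (z + 3)*(z^3 - 19*z - 30) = (z + 2)*(z + 3)*(z^2 - 2*z - 15) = (z + 2)*(z + 3)^2*(z - 5)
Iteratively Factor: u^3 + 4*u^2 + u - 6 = (u - 1)*(u^2 + 5*u + 6) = (u - 1)*(u + 2)*(u + 3)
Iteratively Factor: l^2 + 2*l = (l)*(l + 2)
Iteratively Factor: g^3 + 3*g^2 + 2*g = (g)*(g^2 + 3*g + 2) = g*(g + 2)*(g + 1)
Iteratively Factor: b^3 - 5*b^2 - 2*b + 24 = (b + 2)*(b^2 - 7*b + 12) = (b - 4)*(b + 2)*(b - 3)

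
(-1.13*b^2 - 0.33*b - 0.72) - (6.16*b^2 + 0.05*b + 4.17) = -7.29*b^2 - 0.38*b - 4.89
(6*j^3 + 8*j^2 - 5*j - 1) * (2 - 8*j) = -48*j^4 - 52*j^3 + 56*j^2 - 2*j - 2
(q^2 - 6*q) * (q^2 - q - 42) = q^4 - 7*q^3 - 36*q^2 + 252*q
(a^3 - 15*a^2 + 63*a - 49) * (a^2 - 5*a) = a^5 - 20*a^4 + 138*a^3 - 364*a^2 + 245*a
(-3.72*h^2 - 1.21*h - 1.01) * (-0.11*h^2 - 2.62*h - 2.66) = 0.4092*h^4 + 9.8795*h^3 + 13.1765*h^2 + 5.8648*h + 2.6866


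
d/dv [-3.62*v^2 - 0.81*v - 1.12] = -7.24*v - 0.81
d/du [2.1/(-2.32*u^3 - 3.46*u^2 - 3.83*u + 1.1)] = (14.616*u^2 + 14.532*u + 8.043)/(2.32*u^3 + 3.46*u^2 + 3.83*u - 1.1)^2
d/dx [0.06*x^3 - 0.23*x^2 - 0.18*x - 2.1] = 0.18*x^2 - 0.46*x - 0.18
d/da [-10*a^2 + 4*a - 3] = 4 - 20*a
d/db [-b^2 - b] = -2*b - 1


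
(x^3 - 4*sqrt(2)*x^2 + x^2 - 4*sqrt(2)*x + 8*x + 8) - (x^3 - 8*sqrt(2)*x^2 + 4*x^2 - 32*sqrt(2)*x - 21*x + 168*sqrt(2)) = -3*x^2 + 4*sqrt(2)*x^2 + 29*x + 28*sqrt(2)*x - 168*sqrt(2) + 8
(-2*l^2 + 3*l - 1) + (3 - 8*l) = -2*l^2 - 5*l + 2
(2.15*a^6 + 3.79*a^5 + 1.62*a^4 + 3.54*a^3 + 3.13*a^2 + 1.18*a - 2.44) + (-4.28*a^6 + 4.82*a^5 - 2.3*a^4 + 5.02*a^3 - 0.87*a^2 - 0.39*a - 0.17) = -2.13*a^6 + 8.61*a^5 - 0.68*a^4 + 8.56*a^3 + 2.26*a^2 + 0.79*a - 2.61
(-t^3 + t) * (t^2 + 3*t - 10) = -t^5 - 3*t^4 + 11*t^3 + 3*t^2 - 10*t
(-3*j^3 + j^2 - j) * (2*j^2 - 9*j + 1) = -6*j^5 + 29*j^4 - 14*j^3 + 10*j^2 - j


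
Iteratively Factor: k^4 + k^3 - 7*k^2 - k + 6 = (k + 1)*(k^3 - 7*k + 6) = (k - 1)*(k + 1)*(k^2 + k - 6) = (k - 2)*(k - 1)*(k + 1)*(k + 3)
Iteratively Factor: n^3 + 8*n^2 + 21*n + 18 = (n + 3)*(n^2 + 5*n + 6) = (n + 3)^2*(n + 2)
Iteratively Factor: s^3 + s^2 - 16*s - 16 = (s - 4)*(s^2 + 5*s + 4) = (s - 4)*(s + 1)*(s + 4)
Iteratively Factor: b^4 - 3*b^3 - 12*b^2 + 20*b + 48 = (b + 2)*(b^3 - 5*b^2 - 2*b + 24) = (b - 3)*(b + 2)*(b^2 - 2*b - 8) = (b - 4)*(b - 3)*(b + 2)*(b + 2)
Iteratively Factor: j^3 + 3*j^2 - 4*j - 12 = (j + 3)*(j^2 - 4) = (j - 2)*(j + 3)*(j + 2)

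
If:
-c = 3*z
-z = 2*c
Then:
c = 0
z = 0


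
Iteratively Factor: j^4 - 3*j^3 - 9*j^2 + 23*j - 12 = (j - 4)*(j^3 + j^2 - 5*j + 3) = (j - 4)*(j + 3)*(j^2 - 2*j + 1) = (j - 4)*(j - 1)*(j + 3)*(j - 1)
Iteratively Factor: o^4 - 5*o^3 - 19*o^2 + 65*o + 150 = (o + 2)*(o^3 - 7*o^2 - 5*o + 75) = (o - 5)*(o + 2)*(o^2 - 2*o - 15) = (o - 5)*(o + 2)*(o + 3)*(o - 5)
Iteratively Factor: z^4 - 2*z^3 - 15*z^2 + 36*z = (z - 3)*(z^3 + z^2 - 12*z) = (z - 3)*(z + 4)*(z^2 - 3*z) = (z - 3)^2*(z + 4)*(z)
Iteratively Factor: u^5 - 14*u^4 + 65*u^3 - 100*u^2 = (u)*(u^4 - 14*u^3 + 65*u^2 - 100*u) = u*(u - 5)*(u^3 - 9*u^2 + 20*u) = u^2*(u - 5)*(u^2 - 9*u + 20) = u^2*(u - 5)*(u - 4)*(u - 5)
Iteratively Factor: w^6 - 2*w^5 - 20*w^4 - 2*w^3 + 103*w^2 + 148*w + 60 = (w + 1)*(w^5 - 3*w^4 - 17*w^3 + 15*w^2 + 88*w + 60) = (w - 3)*(w + 1)*(w^4 - 17*w^2 - 36*w - 20) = (w - 3)*(w + 1)*(w + 2)*(w^3 - 2*w^2 - 13*w - 10) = (w - 3)*(w + 1)*(w + 2)^2*(w^2 - 4*w - 5) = (w - 5)*(w - 3)*(w + 1)*(w + 2)^2*(w + 1)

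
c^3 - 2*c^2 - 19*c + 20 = (c - 5)*(c - 1)*(c + 4)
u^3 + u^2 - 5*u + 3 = (u - 1)^2*(u + 3)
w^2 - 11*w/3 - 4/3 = (w - 4)*(w + 1/3)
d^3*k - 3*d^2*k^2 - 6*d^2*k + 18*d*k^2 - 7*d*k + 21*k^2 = (d - 7)*(d - 3*k)*(d*k + k)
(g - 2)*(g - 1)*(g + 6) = g^3 + 3*g^2 - 16*g + 12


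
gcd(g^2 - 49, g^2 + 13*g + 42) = g + 7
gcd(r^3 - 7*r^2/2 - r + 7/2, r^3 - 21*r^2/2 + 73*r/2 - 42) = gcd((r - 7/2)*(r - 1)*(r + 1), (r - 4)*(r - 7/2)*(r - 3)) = r - 7/2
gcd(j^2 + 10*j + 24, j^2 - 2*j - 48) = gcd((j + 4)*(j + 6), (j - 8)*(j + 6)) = j + 6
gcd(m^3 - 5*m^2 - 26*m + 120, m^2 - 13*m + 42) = m - 6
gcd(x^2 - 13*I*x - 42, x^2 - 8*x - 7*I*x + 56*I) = x - 7*I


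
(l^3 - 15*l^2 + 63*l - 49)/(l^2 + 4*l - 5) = (l^2 - 14*l + 49)/(l + 5)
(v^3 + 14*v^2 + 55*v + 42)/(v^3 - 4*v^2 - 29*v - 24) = (v^2 + 13*v + 42)/(v^2 - 5*v - 24)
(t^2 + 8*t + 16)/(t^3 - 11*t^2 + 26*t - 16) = (t^2 + 8*t + 16)/(t^3 - 11*t^2 + 26*t - 16)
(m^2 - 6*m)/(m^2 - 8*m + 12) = m/(m - 2)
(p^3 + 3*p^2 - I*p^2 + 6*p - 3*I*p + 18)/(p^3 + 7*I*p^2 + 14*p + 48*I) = (p + 3)/(p + 8*I)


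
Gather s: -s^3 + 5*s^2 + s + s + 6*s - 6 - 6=-s^3 + 5*s^2 + 8*s - 12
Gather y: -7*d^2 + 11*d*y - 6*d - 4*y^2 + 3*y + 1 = -7*d^2 - 6*d - 4*y^2 + y*(11*d + 3) + 1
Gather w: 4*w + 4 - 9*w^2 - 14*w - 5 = -9*w^2 - 10*w - 1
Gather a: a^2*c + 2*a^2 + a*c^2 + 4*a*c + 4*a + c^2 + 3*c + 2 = a^2*(c + 2) + a*(c^2 + 4*c + 4) + c^2 + 3*c + 2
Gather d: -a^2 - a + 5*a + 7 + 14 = -a^2 + 4*a + 21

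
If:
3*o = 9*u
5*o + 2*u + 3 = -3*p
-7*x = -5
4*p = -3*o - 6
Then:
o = 18/41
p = -75/41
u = 6/41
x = 5/7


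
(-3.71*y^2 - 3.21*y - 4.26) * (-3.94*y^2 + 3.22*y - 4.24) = 14.6174*y^4 + 0.701199999999998*y^3 + 22.1786*y^2 - 0.1068*y + 18.0624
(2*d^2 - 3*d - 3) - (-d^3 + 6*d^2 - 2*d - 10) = d^3 - 4*d^2 - d + 7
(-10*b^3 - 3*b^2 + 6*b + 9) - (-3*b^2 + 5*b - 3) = -10*b^3 + b + 12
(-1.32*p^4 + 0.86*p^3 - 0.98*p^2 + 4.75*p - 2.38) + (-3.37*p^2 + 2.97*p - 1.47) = -1.32*p^4 + 0.86*p^3 - 4.35*p^2 + 7.72*p - 3.85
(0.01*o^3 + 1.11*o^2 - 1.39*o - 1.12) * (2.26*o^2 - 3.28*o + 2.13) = 0.0226*o^5 + 2.4758*o^4 - 6.7609*o^3 + 4.3923*o^2 + 0.7129*o - 2.3856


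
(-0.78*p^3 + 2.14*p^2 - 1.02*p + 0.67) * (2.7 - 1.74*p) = 1.3572*p^4 - 5.8296*p^3 + 7.5528*p^2 - 3.9198*p + 1.809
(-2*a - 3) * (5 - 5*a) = 10*a^2 + 5*a - 15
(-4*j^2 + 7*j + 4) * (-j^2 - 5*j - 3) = 4*j^4 + 13*j^3 - 27*j^2 - 41*j - 12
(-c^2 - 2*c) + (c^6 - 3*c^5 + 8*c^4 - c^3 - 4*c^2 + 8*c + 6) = c^6 - 3*c^5 + 8*c^4 - c^3 - 5*c^2 + 6*c + 6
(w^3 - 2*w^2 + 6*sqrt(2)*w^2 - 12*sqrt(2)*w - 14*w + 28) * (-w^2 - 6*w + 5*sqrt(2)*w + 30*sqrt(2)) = -w^5 - 4*w^4 - sqrt(2)*w^4 - 4*sqrt(2)*w^3 + 86*w^3 - 58*sqrt(2)*w^2 + 296*w^2 - 888*w - 280*sqrt(2)*w + 840*sqrt(2)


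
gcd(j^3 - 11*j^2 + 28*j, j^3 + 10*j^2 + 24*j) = j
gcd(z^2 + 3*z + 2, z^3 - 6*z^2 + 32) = z + 2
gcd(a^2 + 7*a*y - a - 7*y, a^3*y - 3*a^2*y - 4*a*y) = 1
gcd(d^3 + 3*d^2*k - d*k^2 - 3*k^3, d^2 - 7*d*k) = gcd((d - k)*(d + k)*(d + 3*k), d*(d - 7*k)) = 1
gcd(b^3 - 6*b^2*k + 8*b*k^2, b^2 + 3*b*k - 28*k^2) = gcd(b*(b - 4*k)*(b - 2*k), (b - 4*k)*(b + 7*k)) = b - 4*k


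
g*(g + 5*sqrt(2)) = g^2 + 5*sqrt(2)*g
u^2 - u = u*(u - 1)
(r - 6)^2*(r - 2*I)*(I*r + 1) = I*r^4 + 3*r^3 - 12*I*r^3 - 36*r^2 + 34*I*r^2 + 108*r + 24*I*r - 72*I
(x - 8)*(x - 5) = x^2 - 13*x + 40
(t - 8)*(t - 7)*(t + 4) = t^3 - 11*t^2 - 4*t + 224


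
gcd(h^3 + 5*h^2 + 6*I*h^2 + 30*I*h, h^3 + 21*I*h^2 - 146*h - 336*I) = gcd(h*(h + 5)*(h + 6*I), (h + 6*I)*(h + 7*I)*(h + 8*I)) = h + 6*I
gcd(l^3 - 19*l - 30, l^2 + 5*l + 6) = l^2 + 5*l + 6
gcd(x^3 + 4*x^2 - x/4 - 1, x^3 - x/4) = x^2 - 1/4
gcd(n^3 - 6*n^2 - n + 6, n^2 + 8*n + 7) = n + 1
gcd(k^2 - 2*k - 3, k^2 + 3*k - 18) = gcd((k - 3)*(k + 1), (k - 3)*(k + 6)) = k - 3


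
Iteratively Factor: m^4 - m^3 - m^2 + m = (m + 1)*(m^3 - 2*m^2 + m) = (m - 1)*(m + 1)*(m^2 - m) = (m - 1)^2*(m + 1)*(m)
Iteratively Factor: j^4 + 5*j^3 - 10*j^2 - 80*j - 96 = (j + 4)*(j^3 + j^2 - 14*j - 24) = (j + 2)*(j + 4)*(j^2 - j - 12) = (j - 4)*(j + 2)*(j + 4)*(j + 3)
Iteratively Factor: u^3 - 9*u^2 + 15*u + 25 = (u + 1)*(u^2 - 10*u + 25) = (u - 5)*(u + 1)*(u - 5)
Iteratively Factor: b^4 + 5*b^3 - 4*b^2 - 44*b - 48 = (b - 3)*(b^3 + 8*b^2 + 20*b + 16) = (b - 3)*(b + 2)*(b^2 + 6*b + 8) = (b - 3)*(b + 2)^2*(b + 4)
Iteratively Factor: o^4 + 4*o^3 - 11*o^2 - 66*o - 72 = (o + 2)*(o^3 + 2*o^2 - 15*o - 36) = (o + 2)*(o + 3)*(o^2 - o - 12) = (o + 2)*(o + 3)^2*(o - 4)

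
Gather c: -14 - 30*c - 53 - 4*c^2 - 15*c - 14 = -4*c^2 - 45*c - 81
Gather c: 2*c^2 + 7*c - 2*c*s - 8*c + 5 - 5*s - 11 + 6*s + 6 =2*c^2 + c*(-2*s - 1) + s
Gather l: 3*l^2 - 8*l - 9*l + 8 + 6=3*l^2 - 17*l + 14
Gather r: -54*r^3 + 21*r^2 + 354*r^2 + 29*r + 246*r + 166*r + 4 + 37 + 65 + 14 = -54*r^3 + 375*r^2 + 441*r + 120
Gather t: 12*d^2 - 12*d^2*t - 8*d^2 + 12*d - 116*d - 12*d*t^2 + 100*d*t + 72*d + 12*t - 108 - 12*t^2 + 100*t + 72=4*d^2 - 32*d + t^2*(-12*d - 12) + t*(-12*d^2 + 100*d + 112) - 36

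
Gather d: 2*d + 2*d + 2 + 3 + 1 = 4*d + 6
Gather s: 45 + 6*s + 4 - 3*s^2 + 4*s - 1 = -3*s^2 + 10*s + 48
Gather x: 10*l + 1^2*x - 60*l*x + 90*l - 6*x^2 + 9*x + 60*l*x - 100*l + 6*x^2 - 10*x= 0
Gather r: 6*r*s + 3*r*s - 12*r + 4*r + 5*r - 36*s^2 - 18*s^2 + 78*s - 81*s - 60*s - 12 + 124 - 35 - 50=r*(9*s - 3) - 54*s^2 - 63*s + 27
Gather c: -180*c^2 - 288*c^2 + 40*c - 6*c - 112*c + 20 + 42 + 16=-468*c^2 - 78*c + 78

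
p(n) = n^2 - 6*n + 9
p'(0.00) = -6.00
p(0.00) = 9.00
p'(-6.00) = -18.00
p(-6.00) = 81.00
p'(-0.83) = -7.66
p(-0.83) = 14.67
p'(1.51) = -2.98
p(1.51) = 2.22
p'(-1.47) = -8.94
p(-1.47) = 19.98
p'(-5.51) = -17.02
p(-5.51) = 72.42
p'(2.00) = -2.00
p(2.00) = 1.00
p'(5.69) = 5.38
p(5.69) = 7.24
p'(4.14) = 2.28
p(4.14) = 1.30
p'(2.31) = -1.38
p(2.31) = 0.48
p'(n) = 2*n - 6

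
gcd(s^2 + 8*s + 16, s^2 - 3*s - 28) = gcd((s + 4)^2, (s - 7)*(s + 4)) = s + 4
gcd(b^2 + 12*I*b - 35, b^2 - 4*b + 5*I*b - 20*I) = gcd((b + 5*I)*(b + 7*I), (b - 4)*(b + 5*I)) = b + 5*I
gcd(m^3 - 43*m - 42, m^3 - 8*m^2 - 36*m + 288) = m + 6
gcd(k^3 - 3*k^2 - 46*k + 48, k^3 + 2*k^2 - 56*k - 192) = k^2 - 2*k - 48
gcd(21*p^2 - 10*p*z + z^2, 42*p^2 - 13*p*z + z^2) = -7*p + z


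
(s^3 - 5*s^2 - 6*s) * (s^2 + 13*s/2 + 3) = s^5 + 3*s^4/2 - 71*s^3/2 - 54*s^2 - 18*s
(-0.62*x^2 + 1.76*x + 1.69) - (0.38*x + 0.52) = -0.62*x^2 + 1.38*x + 1.17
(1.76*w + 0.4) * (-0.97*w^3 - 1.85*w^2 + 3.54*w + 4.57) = -1.7072*w^4 - 3.644*w^3 + 5.4904*w^2 + 9.4592*w + 1.828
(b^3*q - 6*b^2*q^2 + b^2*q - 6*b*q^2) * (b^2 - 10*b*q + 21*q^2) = b^5*q - 16*b^4*q^2 + b^4*q + 81*b^3*q^3 - 16*b^3*q^2 - 126*b^2*q^4 + 81*b^2*q^3 - 126*b*q^4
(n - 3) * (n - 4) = n^2 - 7*n + 12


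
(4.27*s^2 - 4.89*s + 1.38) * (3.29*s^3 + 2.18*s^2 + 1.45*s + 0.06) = 14.0483*s^5 - 6.7795*s^4 + 0.0715000000000003*s^3 - 3.8259*s^2 + 1.7076*s + 0.0828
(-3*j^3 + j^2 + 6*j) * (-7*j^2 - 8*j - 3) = 21*j^5 + 17*j^4 - 41*j^3 - 51*j^2 - 18*j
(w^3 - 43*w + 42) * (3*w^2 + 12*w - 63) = 3*w^5 + 12*w^4 - 192*w^3 - 390*w^2 + 3213*w - 2646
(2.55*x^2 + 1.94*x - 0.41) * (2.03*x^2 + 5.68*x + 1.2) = 5.1765*x^4 + 18.4222*x^3 + 13.2469*x^2 - 0.000799999999999912*x - 0.492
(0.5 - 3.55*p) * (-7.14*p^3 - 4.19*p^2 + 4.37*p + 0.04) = 25.347*p^4 + 11.3045*p^3 - 17.6085*p^2 + 2.043*p + 0.02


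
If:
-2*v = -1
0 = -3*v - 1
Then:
No Solution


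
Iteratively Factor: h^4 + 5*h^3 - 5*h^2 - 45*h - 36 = (h + 3)*(h^3 + 2*h^2 - 11*h - 12) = (h + 3)*(h + 4)*(h^2 - 2*h - 3) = (h - 3)*(h + 3)*(h + 4)*(h + 1)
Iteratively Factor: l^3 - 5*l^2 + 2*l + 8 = (l + 1)*(l^2 - 6*l + 8) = (l - 4)*(l + 1)*(l - 2)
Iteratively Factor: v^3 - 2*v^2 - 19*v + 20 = (v + 4)*(v^2 - 6*v + 5) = (v - 1)*(v + 4)*(v - 5)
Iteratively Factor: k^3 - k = (k)*(k^2 - 1) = k*(k + 1)*(k - 1)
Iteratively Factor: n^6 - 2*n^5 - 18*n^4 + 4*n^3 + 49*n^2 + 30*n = (n)*(n^5 - 2*n^4 - 18*n^3 + 4*n^2 + 49*n + 30) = n*(n + 1)*(n^4 - 3*n^3 - 15*n^2 + 19*n + 30) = n*(n + 1)*(n + 3)*(n^3 - 6*n^2 + 3*n + 10) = n*(n + 1)^2*(n + 3)*(n^2 - 7*n + 10) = n*(n - 2)*(n + 1)^2*(n + 3)*(n - 5)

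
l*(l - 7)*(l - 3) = l^3 - 10*l^2 + 21*l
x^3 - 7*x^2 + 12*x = x*(x - 4)*(x - 3)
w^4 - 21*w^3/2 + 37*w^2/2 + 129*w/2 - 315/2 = (w - 7)*(w - 3)^2*(w + 5/2)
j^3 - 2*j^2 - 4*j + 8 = (j - 2)^2*(j + 2)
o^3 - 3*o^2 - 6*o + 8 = (o - 4)*(o - 1)*(o + 2)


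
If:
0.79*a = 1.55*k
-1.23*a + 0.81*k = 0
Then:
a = 0.00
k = 0.00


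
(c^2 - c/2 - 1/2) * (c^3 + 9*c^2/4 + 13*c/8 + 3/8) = c^5 + 7*c^4/4 - 25*c^2/16 - c - 3/16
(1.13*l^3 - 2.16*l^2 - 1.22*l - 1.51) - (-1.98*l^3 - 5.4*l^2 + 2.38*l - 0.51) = 3.11*l^3 + 3.24*l^2 - 3.6*l - 1.0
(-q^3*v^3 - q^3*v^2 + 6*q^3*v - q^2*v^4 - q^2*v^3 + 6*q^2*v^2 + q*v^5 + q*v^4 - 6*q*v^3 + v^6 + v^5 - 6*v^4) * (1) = -q^3*v^3 - q^3*v^2 + 6*q^3*v - q^2*v^4 - q^2*v^3 + 6*q^2*v^2 + q*v^5 + q*v^4 - 6*q*v^3 + v^6 + v^5 - 6*v^4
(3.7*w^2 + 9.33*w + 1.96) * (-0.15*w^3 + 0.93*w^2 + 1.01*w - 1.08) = -0.555*w^5 + 2.0415*w^4 + 12.1199*w^3 + 7.2501*w^2 - 8.0968*w - 2.1168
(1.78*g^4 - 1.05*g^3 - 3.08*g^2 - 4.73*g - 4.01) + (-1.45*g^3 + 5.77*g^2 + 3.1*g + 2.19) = 1.78*g^4 - 2.5*g^3 + 2.69*g^2 - 1.63*g - 1.82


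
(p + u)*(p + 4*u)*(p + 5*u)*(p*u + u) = p^4*u + 10*p^3*u^2 + p^3*u + 29*p^2*u^3 + 10*p^2*u^2 + 20*p*u^4 + 29*p*u^3 + 20*u^4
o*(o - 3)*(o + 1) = o^3 - 2*o^2 - 3*o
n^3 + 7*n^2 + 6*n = n*(n + 1)*(n + 6)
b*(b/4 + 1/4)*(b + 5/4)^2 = b^4/4 + 7*b^3/8 + 65*b^2/64 + 25*b/64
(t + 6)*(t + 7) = t^2 + 13*t + 42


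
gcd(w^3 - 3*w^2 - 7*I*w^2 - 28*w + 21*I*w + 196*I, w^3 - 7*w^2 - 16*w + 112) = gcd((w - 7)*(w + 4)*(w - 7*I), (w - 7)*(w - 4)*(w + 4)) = w^2 - 3*w - 28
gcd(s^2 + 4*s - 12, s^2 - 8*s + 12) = s - 2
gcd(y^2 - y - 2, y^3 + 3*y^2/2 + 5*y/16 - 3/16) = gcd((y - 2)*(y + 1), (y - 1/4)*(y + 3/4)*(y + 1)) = y + 1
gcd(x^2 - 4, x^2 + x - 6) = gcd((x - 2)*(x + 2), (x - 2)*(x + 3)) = x - 2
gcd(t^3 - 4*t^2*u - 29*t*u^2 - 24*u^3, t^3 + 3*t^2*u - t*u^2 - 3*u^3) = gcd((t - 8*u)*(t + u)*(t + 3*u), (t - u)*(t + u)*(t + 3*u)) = t^2 + 4*t*u + 3*u^2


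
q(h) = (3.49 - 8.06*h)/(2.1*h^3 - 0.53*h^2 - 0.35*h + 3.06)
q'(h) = (3.49 - 8.06*h)*(-6.3*h^2 + 1.06*h + 0.35)/(2.1*h^3 - 0.53*h^2 - 0.35*h + 3.06)^2 - 8.06/(2.1*h^3 - 0.53*h^2 - 0.35*h + 3.06)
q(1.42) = -1.06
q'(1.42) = 0.46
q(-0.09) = 1.37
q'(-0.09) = -2.52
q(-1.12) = -76.71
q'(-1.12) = -4059.04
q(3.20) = -0.34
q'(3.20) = 0.19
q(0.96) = -1.04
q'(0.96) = -0.84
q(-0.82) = 5.51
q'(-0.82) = -18.70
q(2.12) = -0.68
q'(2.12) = 0.47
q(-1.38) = -4.89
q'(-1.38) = -18.80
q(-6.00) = -0.11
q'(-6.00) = -0.04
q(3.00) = -0.38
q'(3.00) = 0.23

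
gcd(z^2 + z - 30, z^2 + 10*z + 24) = z + 6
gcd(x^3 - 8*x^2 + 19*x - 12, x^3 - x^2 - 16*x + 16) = x^2 - 5*x + 4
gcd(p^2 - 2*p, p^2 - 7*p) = p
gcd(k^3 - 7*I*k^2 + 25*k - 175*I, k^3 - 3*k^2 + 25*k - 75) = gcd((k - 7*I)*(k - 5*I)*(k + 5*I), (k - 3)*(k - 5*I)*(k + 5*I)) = k^2 + 25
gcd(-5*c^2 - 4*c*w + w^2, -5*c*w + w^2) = -5*c + w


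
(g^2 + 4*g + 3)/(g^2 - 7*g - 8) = (g + 3)/(g - 8)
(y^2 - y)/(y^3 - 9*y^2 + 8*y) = 1/(y - 8)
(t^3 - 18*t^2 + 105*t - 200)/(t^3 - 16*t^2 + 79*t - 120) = (t - 5)/(t - 3)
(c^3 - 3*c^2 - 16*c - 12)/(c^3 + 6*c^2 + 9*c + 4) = (c^2 - 4*c - 12)/(c^2 + 5*c + 4)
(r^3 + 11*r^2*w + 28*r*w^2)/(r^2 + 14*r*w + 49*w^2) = r*(r + 4*w)/(r + 7*w)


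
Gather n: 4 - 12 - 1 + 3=-6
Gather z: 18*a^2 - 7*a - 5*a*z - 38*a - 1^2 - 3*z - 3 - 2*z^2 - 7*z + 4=18*a^2 - 45*a - 2*z^2 + z*(-5*a - 10)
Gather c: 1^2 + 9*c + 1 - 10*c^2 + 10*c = -10*c^2 + 19*c + 2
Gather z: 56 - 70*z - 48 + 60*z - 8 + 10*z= 0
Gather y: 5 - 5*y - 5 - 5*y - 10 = -10*y - 10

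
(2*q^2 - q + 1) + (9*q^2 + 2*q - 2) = 11*q^2 + q - 1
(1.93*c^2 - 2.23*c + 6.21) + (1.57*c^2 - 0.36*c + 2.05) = 3.5*c^2 - 2.59*c + 8.26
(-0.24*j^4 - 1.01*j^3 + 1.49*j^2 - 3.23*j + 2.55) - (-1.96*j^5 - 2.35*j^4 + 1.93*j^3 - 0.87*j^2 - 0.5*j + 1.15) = 1.96*j^5 + 2.11*j^4 - 2.94*j^3 + 2.36*j^2 - 2.73*j + 1.4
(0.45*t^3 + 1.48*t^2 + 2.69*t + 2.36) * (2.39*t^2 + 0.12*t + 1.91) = 1.0755*t^5 + 3.5912*t^4 + 7.4662*t^3 + 8.79*t^2 + 5.4211*t + 4.5076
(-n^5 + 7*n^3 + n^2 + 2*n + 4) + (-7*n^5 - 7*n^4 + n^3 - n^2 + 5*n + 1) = -8*n^5 - 7*n^4 + 8*n^3 + 7*n + 5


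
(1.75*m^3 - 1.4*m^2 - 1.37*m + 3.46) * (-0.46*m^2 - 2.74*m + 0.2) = -0.805*m^5 - 4.151*m^4 + 4.8162*m^3 + 1.8822*m^2 - 9.7544*m + 0.692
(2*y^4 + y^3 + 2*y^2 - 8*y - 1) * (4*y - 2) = 8*y^5 + 6*y^3 - 36*y^2 + 12*y + 2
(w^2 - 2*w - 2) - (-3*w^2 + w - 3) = 4*w^2 - 3*w + 1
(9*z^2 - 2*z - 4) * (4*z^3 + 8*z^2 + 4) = 36*z^5 + 64*z^4 - 32*z^3 + 4*z^2 - 8*z - 16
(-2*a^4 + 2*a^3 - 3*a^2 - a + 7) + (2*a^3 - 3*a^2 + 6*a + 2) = -2*a^4 + 4*a^3 - 6*a^2 + 5*a + 9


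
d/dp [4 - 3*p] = -3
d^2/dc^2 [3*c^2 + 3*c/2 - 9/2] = 6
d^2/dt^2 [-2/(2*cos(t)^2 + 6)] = 2*(2*sin(t)^4 + 5*sin(t)^2 - 4)/(cos(t)^2 + 3)^3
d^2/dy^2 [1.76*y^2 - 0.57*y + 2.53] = 3.52000000000000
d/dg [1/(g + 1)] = -1/(g + 1)^2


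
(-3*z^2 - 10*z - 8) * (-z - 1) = 3*z^3 + 13*z^2 + 18*z + 8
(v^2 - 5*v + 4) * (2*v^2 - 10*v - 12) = 2*v^4 - 20*v^3 + 46*v^2 + 20*v - 48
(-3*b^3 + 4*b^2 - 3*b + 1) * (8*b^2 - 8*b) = -24*b^5 + 56*b^4 - 56*b^3 + 32*b^2 - 8*b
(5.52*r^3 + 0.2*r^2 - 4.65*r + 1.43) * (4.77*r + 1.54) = 26.3304*r^4 + 9.4548*r^3 - 21.8725*r^2 - 0.339900000000001*r + 2.2022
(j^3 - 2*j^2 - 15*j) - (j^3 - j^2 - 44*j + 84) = -j^2 + 29*j - 84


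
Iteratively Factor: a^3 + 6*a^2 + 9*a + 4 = (a + 1)*(a^2 + 5*a + 4) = (a + 1)*(a + 4)*(a + 1)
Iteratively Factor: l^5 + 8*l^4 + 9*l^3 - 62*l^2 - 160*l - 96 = (l + 2)*(l^4 + 6*l^3 - 3*l^2 - 56*l - 48) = (l + 2)*(l + 4)*(l^3 + 2*l^2 - 11*l - 12) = (l - 3)*(l + 2)*(l + 4)*(l^2 + 5*l + 4) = (l - 3)*(l + 1)*(l + 2)*(l + 4)*(l + 4)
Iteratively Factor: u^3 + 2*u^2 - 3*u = (u)*(u^2 + 2*u - 3) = u*(u - 1)*(u + 3)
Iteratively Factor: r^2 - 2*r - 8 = (r - 4)*(r + 2)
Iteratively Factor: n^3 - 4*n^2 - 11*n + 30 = (n + 3)*(n^2 - 7*n + 10) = (n - 5)*(n + 3)*(n - 2)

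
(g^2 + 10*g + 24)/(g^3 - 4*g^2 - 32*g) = (g + 6)/(g*(g - 8))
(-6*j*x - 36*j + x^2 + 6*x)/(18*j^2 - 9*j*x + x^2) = (x + 6)/(-3*j + x)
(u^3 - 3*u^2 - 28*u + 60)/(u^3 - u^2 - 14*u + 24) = (u^2 - u - 30)/(u^2 + u - 12)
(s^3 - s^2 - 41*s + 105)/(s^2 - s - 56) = (s^2 - 8*s + 15)/(s - 8)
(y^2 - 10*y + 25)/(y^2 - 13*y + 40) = (y - 5)/(y - 8)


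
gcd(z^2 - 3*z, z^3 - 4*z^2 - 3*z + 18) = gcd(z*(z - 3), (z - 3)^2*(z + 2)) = z - 3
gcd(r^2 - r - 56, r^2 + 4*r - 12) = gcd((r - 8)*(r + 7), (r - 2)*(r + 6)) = 1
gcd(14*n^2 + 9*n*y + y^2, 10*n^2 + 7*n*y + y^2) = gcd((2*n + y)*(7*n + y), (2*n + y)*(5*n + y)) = 2*n + y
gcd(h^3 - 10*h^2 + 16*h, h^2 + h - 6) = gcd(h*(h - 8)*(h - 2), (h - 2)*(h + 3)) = h - 2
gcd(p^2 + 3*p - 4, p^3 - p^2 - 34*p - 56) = p + 4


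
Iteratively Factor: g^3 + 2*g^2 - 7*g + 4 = (g - 1)*(g^2 + 3*g - 4) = (g - 1)^2*(g + 4)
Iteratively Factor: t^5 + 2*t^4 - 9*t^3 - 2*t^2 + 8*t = (t - 2)*(t^4 + 4*t^3 - t^2 - 4*t) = t*(t - 2)*(t^3 + 4*t^2 - t - 4) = t*(t - 2)*(t - 1)*(t^2 + 5*t + 4) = t*(t - 2)*(t - 1)*(t + 1)*(t + 4)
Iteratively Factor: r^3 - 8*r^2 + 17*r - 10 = (r - 2)*(r^2 - 6*r + 5) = (r - 2)*(r - 1)*(r - 5)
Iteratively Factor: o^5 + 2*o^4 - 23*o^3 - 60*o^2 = (o - 5)*(o^4 + 7*o^3 + 12*o^2) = o*(o - 5)*(o^3 + 7*o^2 + 12*o) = o*(o - 5)*(o + 3)*(o^2 + 4*o) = o^2*(o - 5)*(o + 3)*(o + 4)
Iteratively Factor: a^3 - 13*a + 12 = (a - 1)*(a^2 + a - 12) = (a - 3)*(a - 1)*(a + 4)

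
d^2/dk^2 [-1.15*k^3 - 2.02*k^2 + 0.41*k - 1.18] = -6.9*k - 4.04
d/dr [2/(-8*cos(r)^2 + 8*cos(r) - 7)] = 16*(sin(r) - sin(2*r))/(8*cos(r) - 4*cos(2*r) - 11)^2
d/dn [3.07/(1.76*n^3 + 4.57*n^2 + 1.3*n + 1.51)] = (-16.2096*n^2 - 28.0598*n - 3.991)/(1.76*n^3 + 4.57*n^2 + 1.3*n + 1.51)^2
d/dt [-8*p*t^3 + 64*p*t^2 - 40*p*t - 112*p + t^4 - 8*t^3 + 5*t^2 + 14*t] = -24*p*t^2 + 128*p*t - 40*p + 4*t^3 - 24*t^2 + 10*t + 14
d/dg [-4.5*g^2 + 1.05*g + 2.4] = 1.05 - 9.0*g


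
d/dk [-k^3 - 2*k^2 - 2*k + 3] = -3*k^2 - 4*k - 2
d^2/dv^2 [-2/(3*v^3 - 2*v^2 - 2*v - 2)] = 4*((9*v - 2)*(-3*v^3 + 2*v^2 + 2*v + 2) + (-9*v^2 + 4*v + 2)^2)/(-3*v^3 + 2*v^2 + 2*v + 2)^3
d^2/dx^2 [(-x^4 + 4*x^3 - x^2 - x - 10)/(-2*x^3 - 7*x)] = 10*(-2*x^6 + 36*x^5 + 69*x^4 - 42*x^3 + 84*x^2 + 98)/(x^3*(8*x^6 + 84*x^4 + 294*x^2 + 343))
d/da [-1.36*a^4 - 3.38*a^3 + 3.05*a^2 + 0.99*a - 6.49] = -5.44*a^3 - 10.14*a^2 + 6.1*a + 0.99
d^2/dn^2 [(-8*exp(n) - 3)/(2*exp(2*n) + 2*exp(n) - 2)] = (-8*exp(4*n) - 4*exp(3*n) - 57*exp(2*n) - 23*exp(n) - 11)*exp(n)/(2*(exp(6*n) + 3*exp(5*n) - 5*exp(3*n) + 3*exp(n) - 1))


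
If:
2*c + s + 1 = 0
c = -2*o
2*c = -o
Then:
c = 0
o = 0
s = -1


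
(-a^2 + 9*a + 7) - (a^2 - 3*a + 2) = -2*a^2 + 12*a + 5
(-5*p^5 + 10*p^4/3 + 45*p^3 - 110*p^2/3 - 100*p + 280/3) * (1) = -5*p^5 + 10*p^4/3 + 45*p^3 - 110*p^2/3 - 100*p + 280/3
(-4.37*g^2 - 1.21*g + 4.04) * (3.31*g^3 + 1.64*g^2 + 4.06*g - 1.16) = -14.4647*g^5 - 11.1719*g^4 - 6.3542*g^3 + 6.7822*g^2 + 17.806*g - 4.6864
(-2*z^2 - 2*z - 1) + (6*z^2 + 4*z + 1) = 4*z^2 + 2*z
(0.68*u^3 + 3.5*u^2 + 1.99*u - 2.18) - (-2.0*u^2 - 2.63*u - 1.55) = 0.68*u^3 + 5.5*u^2 + 4.62*u - 0.63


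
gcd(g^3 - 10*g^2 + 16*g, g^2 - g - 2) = g - 2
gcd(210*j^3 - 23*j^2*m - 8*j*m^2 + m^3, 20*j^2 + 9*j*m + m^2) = 5*j + m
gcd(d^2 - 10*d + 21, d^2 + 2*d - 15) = d - 3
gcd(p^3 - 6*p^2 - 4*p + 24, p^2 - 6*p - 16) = p + 2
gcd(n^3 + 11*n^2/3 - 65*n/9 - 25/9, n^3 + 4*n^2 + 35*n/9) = 1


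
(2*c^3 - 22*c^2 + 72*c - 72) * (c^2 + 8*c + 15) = 2*c^5 - 6*c^4 - 74*c^3 + 174*c^2 + 504*c - 1080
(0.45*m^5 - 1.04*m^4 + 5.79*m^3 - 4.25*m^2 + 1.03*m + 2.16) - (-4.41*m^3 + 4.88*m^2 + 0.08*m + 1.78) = 0.45*m^5 - 1.04*m^4 + 10.2*m^3 - 9.13*m^2 + 0.95*m + 0.38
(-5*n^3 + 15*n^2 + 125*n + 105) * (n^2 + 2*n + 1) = -5*n^5 + 5*n^4 + 150*n^3 + 370*n^2 + 335*n + 105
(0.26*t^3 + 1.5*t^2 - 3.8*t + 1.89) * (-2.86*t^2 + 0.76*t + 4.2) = -0.7436*t^5 - 4.0924*t^4 + 13.1*t^3 - 1.9934*t^2 - 14.5236*t + 7.938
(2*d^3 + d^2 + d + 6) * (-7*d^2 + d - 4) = -14*d^5 - 5*d^4 - 14*d^3 - 45*d^2 + 2*d - 24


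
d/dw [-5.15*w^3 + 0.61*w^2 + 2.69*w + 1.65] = -15.45*w^2 + 1.22*w + 2.69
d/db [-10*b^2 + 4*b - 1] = 4 - 20*b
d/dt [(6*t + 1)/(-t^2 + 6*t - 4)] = 2*(3*t^2 + t - 15)/(t^4 - 12*t^3 + 44*t^2 - 48*t + 16)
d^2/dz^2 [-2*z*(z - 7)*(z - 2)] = 36 - 12*z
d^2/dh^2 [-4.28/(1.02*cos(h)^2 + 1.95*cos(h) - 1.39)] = (17.811648*(1 - cos(h)^2)^2 + 25.53876*cos(h)^3 + 49.45326*cos(h)^2 - 39.47658*cos(h) - 62.497416)/(1.02*cos(h)^2 + 1.95*cos(h) - 1.39)^3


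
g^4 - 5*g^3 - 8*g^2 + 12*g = g*(g - 6)*(g - 1)*(g + 2)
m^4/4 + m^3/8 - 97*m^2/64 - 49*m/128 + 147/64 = (m/4 + 1/2)*(m - 7/4)*(m - 3/2)*(m + 7/4)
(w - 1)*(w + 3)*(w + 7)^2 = w^4 + 16*w^3 + 74*w^2 + 56*w - 147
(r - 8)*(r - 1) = r^2 - 9*r + 8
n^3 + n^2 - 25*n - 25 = (n - 5)*(n + 1)*(n + 5)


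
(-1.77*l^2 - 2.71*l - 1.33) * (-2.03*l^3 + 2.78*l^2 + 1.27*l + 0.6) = 3.5931*l^5 + 0.5807*l^4 - 7.0818*l^3 - 8.2011*l^2 - 3.3151*l - 0.798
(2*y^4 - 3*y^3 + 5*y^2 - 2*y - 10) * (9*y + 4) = 18*y^5 - 19*y^4 + 33*y^3 + 2*y^2 - 98*y - 40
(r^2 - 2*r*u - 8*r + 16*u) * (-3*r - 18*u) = -3*r^3 - 12*r^2*u + 24*r^2 + 36*r*u^2 + 96*r*u - 288*u^2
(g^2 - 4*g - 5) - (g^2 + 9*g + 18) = -13*g - 23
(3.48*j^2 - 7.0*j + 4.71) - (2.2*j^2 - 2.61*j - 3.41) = 1.28*j^2 - 4.39*j + 8.12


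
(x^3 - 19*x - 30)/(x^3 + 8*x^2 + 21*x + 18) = (x - 5)/(x + 3)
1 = 1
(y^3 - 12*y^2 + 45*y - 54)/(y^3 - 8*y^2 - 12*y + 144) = (y^2 - 6*y + 9)/(y^2 - 2*y - 24)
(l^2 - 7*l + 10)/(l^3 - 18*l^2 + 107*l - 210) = (l - 2)/(l^2 - 13*l + 42)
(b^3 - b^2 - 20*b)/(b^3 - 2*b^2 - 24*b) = (b - 5)/(b - 6)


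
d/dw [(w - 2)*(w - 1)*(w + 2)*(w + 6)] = 4*w^3 + 15*w^2 - 20*w - 20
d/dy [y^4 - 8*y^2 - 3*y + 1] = 4*y^3 - 16*y - 3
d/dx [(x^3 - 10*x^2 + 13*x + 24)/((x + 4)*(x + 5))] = (x^4 + 18*x^3 - 43*x^2 - 448*x + 44)/(x^4 + 18*x^3 + 121*x^2 + 360*x + 400)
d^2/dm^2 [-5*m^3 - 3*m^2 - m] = -30*m - 6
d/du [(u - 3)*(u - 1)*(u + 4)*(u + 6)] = 4*u^3 + 18*u^2 - 26*u - 66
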